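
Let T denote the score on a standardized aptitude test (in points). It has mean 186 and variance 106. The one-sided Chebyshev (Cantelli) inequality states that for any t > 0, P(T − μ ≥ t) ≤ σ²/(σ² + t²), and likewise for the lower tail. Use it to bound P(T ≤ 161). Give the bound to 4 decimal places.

0.1450

Here σ² = 106 and t = 25, so σ² + t² = 731.
Cantelli's bound: 106/731 = 0.1450.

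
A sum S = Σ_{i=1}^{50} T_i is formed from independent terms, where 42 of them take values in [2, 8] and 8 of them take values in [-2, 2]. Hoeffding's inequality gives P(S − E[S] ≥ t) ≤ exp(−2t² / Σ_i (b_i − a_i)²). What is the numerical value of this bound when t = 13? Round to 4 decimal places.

Σ(b_i − a_i)² = 42·6² + 8·4² = 1640.
Exponent = 2·13² / 1640 = 0.20610.
Bound = exp(−0.20610) = 0.81375.

0.8138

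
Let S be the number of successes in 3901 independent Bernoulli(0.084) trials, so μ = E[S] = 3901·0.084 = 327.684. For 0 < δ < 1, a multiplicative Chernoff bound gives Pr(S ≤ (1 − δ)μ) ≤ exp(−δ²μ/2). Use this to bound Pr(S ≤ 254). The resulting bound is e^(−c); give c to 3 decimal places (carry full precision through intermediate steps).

8.284

Write 254 = (1 − δ)μ, so δ = 1 − 254/327.684 = 0.224863…
Then the exponent is δ²μ/2 = (μ − 254)²/(2μ) = 8.284402.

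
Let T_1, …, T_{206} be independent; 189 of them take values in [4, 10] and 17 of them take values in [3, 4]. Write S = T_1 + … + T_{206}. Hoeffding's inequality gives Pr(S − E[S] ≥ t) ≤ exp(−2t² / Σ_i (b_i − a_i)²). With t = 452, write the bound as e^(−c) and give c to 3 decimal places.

Σ(b_i − a_i)² = 189·6² + 17·1² = 6821.
c = 2t² / 6821 = 2·452² / 6821 = 59.9044.

59.904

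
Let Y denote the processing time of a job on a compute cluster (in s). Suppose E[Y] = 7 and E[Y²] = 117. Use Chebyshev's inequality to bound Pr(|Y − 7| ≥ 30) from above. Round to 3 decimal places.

Var(Y) = E[Y²] − (E[Y])² = 117 − 49 = 68.
Chebyshev's inequality: Pr(|Y − μ| ≥ t) ≤ Var(Y)/t² = 68/900 = 0.0756.

0.076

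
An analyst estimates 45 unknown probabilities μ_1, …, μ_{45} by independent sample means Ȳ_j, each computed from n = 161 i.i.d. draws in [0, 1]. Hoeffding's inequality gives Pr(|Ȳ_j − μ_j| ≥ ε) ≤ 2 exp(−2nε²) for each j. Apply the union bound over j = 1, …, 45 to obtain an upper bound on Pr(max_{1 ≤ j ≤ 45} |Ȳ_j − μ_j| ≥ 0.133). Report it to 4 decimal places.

0.3024

Per-experiment Hoeffding bound: 2·exp(−2·161·0.133²) = 2·exp(−5.69586) = 0.0067197.
Union bound over 45 events: 45·0.0067197 = 0.30239.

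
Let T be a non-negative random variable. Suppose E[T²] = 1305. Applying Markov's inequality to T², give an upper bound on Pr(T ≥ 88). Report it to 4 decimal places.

0.1685

Since T ≥ 0, the event {T ≥ 88} is the same as {T² ≥ 7744}.
Markov's inequality applied to T² gives Pr(T² ≥ 7744) ≤ E[T²]/7744 = 1305/7744 = 0.1685.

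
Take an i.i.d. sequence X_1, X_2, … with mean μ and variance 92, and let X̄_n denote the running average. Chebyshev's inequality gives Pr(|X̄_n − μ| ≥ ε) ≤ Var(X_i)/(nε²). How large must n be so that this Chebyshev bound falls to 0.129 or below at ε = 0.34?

Require 92/(n·0.34²) ≤ 0.129, i.e. n ≥ 92/(0.129·0.34²) = 6169.362.
The smallest integer n is 6170.

6170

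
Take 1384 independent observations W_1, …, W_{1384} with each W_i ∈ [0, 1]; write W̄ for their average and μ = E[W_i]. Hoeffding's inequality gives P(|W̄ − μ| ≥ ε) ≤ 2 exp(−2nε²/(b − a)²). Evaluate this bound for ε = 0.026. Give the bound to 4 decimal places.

0.3079

Exponent: 2nε²/(b − a)² = 2·1384·0.026² / 1² = 1.87117.
Bound = 2·exp(−1.87117) = 0.30789.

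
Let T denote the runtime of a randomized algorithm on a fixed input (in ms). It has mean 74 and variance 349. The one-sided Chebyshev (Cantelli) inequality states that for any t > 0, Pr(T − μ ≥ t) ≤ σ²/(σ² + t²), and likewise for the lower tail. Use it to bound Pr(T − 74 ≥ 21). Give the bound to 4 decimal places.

0.4418

Here σ² = 349 and t = 21, so σ² + t² = 790.
Cantelli's bound: 349/790 = 0.4418.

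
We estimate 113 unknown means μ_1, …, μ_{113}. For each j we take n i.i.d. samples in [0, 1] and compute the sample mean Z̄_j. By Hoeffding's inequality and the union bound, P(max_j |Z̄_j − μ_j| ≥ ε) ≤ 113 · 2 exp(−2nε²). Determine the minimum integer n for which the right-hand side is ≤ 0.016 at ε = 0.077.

Need 2·113·exp(−2nε²) ≤ 0.016, i.e. exp(−2nε²) ≤ 0.016/226.
So 2nε² ≥ ln(226/0.016) = 9.555702.
Hence n ≥ 9.555702/(2·0.077²) = 805.844.
The smallest integer n is 806.

806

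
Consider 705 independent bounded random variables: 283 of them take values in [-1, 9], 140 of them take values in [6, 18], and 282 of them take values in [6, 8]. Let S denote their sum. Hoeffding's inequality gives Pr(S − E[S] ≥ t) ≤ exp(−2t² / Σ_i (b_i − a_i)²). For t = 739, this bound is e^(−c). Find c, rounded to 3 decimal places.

Σ(b_i − a_i)² = 283·10² + 140·12² + 282·2² = 49588.
c = 2t² / 49588 = 2·739² / 49588 = 22.0263.

22.026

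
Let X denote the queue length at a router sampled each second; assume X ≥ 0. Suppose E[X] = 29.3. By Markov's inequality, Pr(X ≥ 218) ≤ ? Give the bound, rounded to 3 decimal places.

Markov's inequality: for a non-negative random variable, Pr(X ≥ a) ≤ E[X]/a.
Here E[X] = 29.3 and a = 218, so the bound is 29.3/218 = 0.1344.

0.134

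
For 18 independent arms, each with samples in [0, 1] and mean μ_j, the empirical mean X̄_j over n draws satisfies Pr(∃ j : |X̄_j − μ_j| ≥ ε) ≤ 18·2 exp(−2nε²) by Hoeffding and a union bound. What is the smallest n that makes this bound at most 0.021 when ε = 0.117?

Need 2·18·exp(−2nε²) ≤ 0.021, i.e. exp(−2nε²) ≤ 0.021/36.
So 2nε² ≥ ln(36/0.021) = 7.446752.
Hence n ≥ 7.446752/(2·0.117²) = 271.998.
The smallest integer n is 272.

272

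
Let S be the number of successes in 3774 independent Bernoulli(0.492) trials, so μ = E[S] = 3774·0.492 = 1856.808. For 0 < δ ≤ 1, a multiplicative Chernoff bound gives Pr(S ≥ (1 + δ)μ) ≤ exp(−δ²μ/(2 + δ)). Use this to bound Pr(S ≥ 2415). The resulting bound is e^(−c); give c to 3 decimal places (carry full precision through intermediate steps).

Write 2415 = (1 + δ)μ, so δ = 2415/1856.808 − 1 = 0.3006191…
Then the exponent is δ²μ/(2 + δ) = (2415 − μ)² / (μ·(2 + δ)) = 72.938276.

72.938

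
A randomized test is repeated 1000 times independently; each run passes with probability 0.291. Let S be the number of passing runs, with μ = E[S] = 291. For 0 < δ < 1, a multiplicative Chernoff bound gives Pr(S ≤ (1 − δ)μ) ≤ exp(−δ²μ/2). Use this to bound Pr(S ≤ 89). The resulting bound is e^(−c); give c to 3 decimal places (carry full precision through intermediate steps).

70.110

Write 89 = (1 − δ)μ, so δ = 1 − 89/291 = 0.6941581…
Then the exponent is δ²μ/2 = (μ − 89)²/(2μ) = 70.109966.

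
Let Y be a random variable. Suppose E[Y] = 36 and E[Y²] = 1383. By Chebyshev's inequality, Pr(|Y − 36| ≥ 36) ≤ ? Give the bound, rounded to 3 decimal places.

Var(Y) = E[Y²] − (E[Y])² = 1383 − 1296 = 87.
Chebyshev's inequality: Pr(|Y − μ| ≥ t) ≤ Var(Y)/t² = 87/1296 = 0.0671.

0.067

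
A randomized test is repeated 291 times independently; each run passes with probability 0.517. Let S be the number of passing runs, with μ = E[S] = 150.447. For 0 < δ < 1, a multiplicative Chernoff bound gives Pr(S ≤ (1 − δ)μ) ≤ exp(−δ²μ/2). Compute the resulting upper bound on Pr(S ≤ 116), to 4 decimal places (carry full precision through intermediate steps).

0.0194

Write 116 = (1 − δ)μ, so δ = 1 − 116/150.447 = 0.2289644…
Then the exponent is δ²μ/2 = (μ − 116)²/(2μ) = 3.943568.
Bound = exp(−3.943568) = 0.01938.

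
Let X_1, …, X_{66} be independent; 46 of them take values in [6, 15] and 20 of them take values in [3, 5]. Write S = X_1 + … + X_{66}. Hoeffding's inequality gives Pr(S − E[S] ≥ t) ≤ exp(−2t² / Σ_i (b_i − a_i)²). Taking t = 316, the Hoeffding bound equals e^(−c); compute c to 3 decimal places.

52.473

Σ(b_i − a_i)² = 46·9² + 20·2² = 3806.
c = 2t² / 3806 = 2·316² / 3806 = 52.4729.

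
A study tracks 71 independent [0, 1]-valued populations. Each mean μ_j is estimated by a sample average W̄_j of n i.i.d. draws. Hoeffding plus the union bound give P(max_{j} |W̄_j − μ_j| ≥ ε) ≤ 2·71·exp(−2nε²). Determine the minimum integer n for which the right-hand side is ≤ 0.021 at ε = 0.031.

Need 2·71·exp(−2nε²) ≤ 0.021, i.e. exp(−2nε²) ≤ 0.021/142.
So 2nε² ≥ ln(142/0.021) = 8.819060.
Hence n ≥ 8.819060/(2·0.031²) = 4588.481.
The smallest integer n is 4589.

4589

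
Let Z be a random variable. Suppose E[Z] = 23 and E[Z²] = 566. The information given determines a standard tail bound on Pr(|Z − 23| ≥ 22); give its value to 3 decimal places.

The first two moments determine the variance, so Chebyshev's inequality is the sharpest standard bound available.
Var(Z) = E[Z²] − (E[Z])² = 566 − 529 = 37.
Chebyshev's inequality: Pr(|Z − μ| ≥ t) ≤ Var(Z)/t² = 37/484 = 0.0764.

0.076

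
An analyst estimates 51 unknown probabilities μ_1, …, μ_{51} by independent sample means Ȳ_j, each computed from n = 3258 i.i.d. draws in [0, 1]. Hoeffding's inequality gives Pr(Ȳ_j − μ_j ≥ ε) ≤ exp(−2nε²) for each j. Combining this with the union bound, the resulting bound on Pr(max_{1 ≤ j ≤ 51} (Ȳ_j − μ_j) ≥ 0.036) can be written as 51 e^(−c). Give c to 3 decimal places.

Union bound over the 51 events: Pr(max_{1 ≤ j ≤ 51} (Ȳ_j − μ_j) ≥ 0.036) ≤ 51·exp(−2nε²) = 51 exp(−2·3258·0.036²).
So c = 2·3258·0.036² = 8.4447.

8.445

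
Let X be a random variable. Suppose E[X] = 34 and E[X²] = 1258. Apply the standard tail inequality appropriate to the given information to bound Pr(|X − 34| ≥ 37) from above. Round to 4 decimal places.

0.0745

The first two moments determine the variance, so Chebyshev's inequality is the sharpest standard bound available.
Var(X) = E[X²] − (E[X])² = 1258 − 1156 = 102.
Chebyshev's inequality: Pr(|X − μ| ≥ t) ≤ Var(X)/t² = 102/1369 = 0.0745.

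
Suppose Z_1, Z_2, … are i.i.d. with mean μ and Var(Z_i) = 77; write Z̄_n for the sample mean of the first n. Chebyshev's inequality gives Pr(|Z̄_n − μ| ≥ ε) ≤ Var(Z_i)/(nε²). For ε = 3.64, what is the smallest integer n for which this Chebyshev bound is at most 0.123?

Require 77/(n·3.64²) ≤ 0.123, i.e. n ≥ 77/(0.123·3.64²) = 47.248.
The smallest integer n is 48.

48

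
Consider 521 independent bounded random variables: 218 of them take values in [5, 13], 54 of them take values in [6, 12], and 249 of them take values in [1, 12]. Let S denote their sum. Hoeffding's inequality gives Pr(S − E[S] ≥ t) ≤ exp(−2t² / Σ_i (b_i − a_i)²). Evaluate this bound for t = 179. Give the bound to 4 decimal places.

Σ(b_i − a_i)² = 218·8² + 54·6² + 249·11² = 46025.
Exponent = 2·179² / 46025 = 1.39233.
Bound = exp(−1.39233) = 0.24850.

0.2485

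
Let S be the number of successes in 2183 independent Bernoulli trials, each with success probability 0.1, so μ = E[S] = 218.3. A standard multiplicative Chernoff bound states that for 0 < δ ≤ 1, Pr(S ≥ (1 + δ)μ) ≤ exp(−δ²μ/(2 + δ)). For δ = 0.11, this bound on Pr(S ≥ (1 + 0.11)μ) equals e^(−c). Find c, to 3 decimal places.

1.252

c = δ²μ/(2 + δ) = 0.11²·218.3/(2 + 0.11) = 1.2519.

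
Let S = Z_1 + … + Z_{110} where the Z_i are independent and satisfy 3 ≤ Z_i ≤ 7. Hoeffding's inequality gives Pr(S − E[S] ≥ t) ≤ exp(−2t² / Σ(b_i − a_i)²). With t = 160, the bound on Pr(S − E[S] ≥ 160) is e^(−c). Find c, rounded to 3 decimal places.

Σ(b_i − a_i)² = 110·(4)² = 1760.
c = 2t²/1760 = 2·160²/1760 = 29.0909.

29.091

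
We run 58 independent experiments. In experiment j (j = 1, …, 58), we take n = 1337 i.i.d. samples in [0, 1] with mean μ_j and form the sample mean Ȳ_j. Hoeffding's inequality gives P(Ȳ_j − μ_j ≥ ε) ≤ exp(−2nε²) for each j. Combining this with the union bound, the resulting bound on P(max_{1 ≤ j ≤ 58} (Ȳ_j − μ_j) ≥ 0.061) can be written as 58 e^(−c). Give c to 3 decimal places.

9.950

Union bound over the 58 events: P(max_{1 ≤ j ≤ 58} (Ȳ_j − μ_j) ≥ 0.061) ≤ 58·exp(−2nε²) = 58 exp(−2·1337·0.061²).
So c = 2·1337·0.061² = 9.9500.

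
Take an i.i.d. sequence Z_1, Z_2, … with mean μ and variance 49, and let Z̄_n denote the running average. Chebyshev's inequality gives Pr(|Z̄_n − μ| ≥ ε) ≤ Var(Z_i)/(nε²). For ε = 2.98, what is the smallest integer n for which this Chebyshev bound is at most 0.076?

73

Require 49/(n·2.98²) ≤ 0.076, i.e. n ≥ 49/(0.076·2.98²) = 72.602.
The smallest integer n is 73.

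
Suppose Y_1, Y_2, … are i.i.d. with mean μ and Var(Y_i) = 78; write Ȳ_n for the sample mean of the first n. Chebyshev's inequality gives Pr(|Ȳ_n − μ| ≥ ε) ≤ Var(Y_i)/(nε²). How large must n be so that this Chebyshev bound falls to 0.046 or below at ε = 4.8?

Require 78/(n·4.8²) ≤ 0.046, i.e. n ≥ 78/(0.046·4.8²) = 73.596.
The smallest integer n is 74.

74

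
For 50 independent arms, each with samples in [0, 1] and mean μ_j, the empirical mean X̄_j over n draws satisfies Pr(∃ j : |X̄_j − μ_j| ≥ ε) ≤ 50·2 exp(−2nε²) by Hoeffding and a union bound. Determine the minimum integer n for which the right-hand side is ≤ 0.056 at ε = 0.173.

Need 2·50·exp(−2nε²) ≤ 0.056, i.e. exp(−2nε²) ≤ 0.056/100.
So 2nε² ≥ ln(100/0.056) = 7.487574.
Hence n ≥ 7.487574/(2·0.173²) = 125.089.
The smallest integer n is 126.

126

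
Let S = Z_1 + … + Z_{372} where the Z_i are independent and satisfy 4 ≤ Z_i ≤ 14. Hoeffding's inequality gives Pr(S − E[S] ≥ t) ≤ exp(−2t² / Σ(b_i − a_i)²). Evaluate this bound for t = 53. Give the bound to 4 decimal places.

0.8598

Σ(b_i − a_i)² = 372·(10)² = 37200.
Exponent = 2·53²/37200 = 0.1510.
Bound = exp(−0.1510) = 0.85983.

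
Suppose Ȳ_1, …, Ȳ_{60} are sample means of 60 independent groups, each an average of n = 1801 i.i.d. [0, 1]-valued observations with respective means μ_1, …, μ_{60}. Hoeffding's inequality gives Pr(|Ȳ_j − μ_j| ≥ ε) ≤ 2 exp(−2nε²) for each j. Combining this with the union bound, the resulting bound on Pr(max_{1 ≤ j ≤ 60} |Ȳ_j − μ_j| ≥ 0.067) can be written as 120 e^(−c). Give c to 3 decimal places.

Union bound over the 60 events: Pr(max_{1 ≤ j ≤ 60} |Ȳ_j − μ_j| ≥ 0.067) ≤ 60·2·exp(−2nε²) = 120 exp(−2·1801·0.067²).
So c = 2·1801·0.067² = 16.1694.

16.169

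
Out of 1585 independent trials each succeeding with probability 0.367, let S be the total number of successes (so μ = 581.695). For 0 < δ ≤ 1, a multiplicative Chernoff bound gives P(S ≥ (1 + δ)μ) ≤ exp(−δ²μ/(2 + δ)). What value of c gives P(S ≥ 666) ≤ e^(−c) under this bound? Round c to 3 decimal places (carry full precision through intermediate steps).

Write 666 = (1 + δ)μ, so δ = 666/581.695 − 1 = 0.1449299…
Then the exponent is δ²μ/(2 + δ) = (666 − μ)² / (μ·(2 + δ)) = 5.696371.

5.696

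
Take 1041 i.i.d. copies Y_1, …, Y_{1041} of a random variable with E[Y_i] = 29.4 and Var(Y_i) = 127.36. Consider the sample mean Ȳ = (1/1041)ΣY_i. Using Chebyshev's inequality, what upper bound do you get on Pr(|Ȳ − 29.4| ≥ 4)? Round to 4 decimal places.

0.0076

Var(Ȳ) = Var(Y_i)/n = 127.36/1041 = 0.12234.
Chebyshev: Pr(|Ȳ − 29.4| ≥ 4) ≤ Var(Ȳ)/(4)² = 127.36/(1041·4²) = 0.0076.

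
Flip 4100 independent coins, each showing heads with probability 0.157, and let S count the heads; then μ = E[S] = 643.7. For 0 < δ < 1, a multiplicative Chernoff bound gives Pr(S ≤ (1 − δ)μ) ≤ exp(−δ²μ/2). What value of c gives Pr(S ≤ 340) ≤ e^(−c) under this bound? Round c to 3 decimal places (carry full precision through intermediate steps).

71.643

Write 340 = (1 − δ)μ, so δ = 1 − 340/643.7 = 0.4718036…
Then the exponent is δ²μ/2 = (μ − 340)²/(2μ) = 71.643382.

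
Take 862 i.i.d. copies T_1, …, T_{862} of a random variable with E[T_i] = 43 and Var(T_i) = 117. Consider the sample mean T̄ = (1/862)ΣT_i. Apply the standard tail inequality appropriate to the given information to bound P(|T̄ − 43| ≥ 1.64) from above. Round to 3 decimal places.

0.050

With mean and variance of each term known, Chebyshev's inequality bounds the deviation of the sum (or sample mean).
Var(T̄) = Var(T_i)/n = 117/862 = 0.13573.
Chebyshev: P(|T̄ − 43| ≥ 1.64) ≤ Var(T̄)/(1.64)² = 117/(862·1.64²) = 0.0505.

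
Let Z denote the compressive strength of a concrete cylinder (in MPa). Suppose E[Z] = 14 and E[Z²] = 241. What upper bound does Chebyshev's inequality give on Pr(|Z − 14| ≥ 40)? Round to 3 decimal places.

0.028

Var(Z) = E[Z²] − (E[Z])² = 241 − 196 = 45.
Chebyshev's inequality: Pr(|Z − μ| ≥ t) ≤ Var(Z)/t² = 45/1600 = 0.0281.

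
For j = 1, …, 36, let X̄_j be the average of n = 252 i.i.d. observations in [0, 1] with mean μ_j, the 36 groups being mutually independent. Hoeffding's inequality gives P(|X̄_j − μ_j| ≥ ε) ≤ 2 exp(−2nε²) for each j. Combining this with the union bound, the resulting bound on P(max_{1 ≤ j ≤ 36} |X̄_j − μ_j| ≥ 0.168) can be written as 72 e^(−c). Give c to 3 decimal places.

14.225

Union bound over the 36 events: P(max_{1 ≤ j ≤ 36} |X̄_j − μ_j| ≥ 0.168) ≤ 36·2·exp(−2nε²) = 72 exp(−2·252·0.168²).
So c = 2·252·0.168² = 14.2249.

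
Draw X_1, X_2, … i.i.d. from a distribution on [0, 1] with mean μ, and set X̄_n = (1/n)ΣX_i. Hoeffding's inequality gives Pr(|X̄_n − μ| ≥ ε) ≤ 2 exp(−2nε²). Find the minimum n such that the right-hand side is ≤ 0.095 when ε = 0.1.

Require 2·exp(−2nε²) ≤ 0.095, i.e. 2nε² ≥ ln(2/0.095) = 3.047026.
So n ≥ 3.047026 / (2·0.1²) = 152.351.
The smallest integer n is 153.

153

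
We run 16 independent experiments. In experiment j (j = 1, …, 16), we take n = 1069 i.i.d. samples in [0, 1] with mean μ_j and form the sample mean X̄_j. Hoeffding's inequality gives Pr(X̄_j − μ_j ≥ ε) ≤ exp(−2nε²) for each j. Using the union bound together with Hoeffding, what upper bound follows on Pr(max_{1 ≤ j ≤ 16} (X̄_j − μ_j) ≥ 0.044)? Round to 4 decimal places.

Per-experiment Hoeffding bound: exp(−2·1069·0.044²) = exp(−4.13917) = 0.015936.
Union bound over 16 events: 16·0.015936 = 0.25498.

0.2550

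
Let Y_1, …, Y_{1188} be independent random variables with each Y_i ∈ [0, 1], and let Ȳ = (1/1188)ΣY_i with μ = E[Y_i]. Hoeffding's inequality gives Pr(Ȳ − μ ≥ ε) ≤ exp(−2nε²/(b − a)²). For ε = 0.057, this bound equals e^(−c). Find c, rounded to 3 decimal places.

7.720

c = 2nε²/(b − a)² = 2·1188·0.057² / 1² = 7.7196.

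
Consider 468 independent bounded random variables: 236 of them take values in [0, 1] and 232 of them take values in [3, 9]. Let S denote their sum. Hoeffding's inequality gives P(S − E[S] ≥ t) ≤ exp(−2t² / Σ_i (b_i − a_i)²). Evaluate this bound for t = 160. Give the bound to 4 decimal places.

Σ(b_i − a_i)² = 236·1² + 232·6² = 8588.
Exponent = 2·160² / 8588 = 5.96181.
Bound = exp(−5.96181) = 0.00258.

0.0026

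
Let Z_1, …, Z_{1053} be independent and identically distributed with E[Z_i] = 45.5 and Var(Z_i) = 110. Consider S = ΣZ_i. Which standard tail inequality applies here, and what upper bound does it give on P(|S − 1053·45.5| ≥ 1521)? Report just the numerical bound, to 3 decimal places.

With mean and variance of each term known, Chebyshev's inequality bounds the deviation of the sum (or sample mean).
Var(S) = n·Var(Z_i) = 1053·110 = 115830.
Chebyshev: P(|S − 1053·45.5| ≥ 1521) ≤ Var(S)/1521² = 115830/2313441 = 0.0501.

0.050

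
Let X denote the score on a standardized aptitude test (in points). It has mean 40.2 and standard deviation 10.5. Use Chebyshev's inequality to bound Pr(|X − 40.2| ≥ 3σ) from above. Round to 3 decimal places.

Chebyshev: Pr(|X − μ| ≥ t) ≤ Var(X)/t².
Var(X) = σ² = 10.5² = 110.25.
t = 3·10.5 = 31.5.
Bound = 110.25 / 992.25 = 0.1111.

0.111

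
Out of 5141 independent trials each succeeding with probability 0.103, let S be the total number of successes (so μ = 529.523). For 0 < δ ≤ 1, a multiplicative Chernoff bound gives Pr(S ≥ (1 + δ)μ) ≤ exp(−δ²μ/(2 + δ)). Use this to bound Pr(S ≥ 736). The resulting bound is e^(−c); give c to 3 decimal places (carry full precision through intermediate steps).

33.688

Write 736 = (1 + δ)μ, so δ = 736/529.523 − 1 = 0.3899302…
Then the exponent is δ²μ/(2 + δ) = (736 − μ)² / (μ·(2 + δ)) = 33.687852.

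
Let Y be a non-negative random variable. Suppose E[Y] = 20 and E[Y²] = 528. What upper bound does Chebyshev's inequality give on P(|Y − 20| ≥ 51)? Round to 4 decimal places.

Var(Y) = E[Y²] − (E[Y])² = 528 − 400 = 128.
Chebyshev's inequality: P(|Y − μ| ≥ t) ≤ Var(Y)/t² = 128/2601 = 0.0492.

0.0492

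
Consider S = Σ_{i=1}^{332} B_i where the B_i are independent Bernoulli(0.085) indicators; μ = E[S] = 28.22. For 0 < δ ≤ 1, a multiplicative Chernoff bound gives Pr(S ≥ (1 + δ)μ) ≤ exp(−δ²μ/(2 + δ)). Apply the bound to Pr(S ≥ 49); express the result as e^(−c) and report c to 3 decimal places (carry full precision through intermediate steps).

Write 49 = (1 + δ)μ, so δ = 49/28.22 − 1 = 0.7363572…
Then the exponent is δ²μ/(2 + δ) = (49 − μ)² / (μ·(2 + δ)) = 5.591924.

5.592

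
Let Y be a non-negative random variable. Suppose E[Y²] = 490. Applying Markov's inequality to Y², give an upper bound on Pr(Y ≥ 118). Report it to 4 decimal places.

0.0352

Since Y ≥ 0, the event {Y ≥ 118} is the same as {Y² ≥ 13924}.
Markov's inequality applied to Y² gives Pr(Y² ≥ 13924) ≤ E[Y²]/13924 = 490/13924 = 0.0352.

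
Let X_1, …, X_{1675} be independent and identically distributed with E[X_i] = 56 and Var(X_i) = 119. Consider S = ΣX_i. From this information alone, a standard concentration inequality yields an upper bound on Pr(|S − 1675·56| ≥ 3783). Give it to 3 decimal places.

With mean and variance of each term known, Chebyshev's inequality bounds the deviation of the sum (or sample mean).
Var(S) = n·Var(X_i) = 1675·119 = 199325.
Chebyshev: Pr(|S − 1675·56| ≥ 3783) ≤ Var(S)/3783² = 199325/14311089 = 0.0139.

0.014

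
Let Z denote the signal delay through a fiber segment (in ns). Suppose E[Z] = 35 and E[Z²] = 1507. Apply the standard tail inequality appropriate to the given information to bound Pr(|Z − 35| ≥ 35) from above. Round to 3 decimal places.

0.230

The first two moments determine the variance, so Chebyshev's inequality is the sharpest standard bound available.
Var(Z) = E[Z²] − (E[Z])² = 1507 − 1225 = 282.
Chebyshev's inequality: Pr(|Z − μ| ≥ t) ≤ Var(Z)/t² = 282/1225 = 0.2302.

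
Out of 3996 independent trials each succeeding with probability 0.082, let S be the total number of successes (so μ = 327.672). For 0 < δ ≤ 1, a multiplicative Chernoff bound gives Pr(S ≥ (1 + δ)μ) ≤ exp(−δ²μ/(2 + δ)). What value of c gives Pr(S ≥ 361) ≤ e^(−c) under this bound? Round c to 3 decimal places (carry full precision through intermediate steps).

Write 361 = (1 + δ)μ, so δ = 361/327.672 − 1 = 0.1017115…
Then the exponent is δ²μ/(2 + δ) = (361 − μ)² / (μ·(2 + δ)) = 1.612895.

1.613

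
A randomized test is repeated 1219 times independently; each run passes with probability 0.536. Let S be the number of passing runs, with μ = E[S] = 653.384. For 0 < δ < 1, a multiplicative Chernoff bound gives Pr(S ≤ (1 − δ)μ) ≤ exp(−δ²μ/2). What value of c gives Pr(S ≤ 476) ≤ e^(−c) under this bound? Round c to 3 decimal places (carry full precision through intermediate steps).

24.079

Write 476 = (1 − δ)μ, so δ = 1 − 476/653.384 = 0.2714851…
Then the exponent is δ²μ/2 = (μ − 476)²/(2μ) = 24.078554.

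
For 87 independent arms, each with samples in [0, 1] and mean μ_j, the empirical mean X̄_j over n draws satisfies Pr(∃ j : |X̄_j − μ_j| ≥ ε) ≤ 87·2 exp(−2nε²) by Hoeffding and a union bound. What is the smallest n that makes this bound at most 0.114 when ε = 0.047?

1660

Need 2·87·exp(−2nε²) ≤ 0.114, i.e. exp(−2nε²) ≤ 0.114/174.
So 2nε² ≥ ln(174/0.114) = 7.330612.
Hence n ≥ 7.330612/(2·0.047²) = 1659.260.
The smallest integer n is 1660.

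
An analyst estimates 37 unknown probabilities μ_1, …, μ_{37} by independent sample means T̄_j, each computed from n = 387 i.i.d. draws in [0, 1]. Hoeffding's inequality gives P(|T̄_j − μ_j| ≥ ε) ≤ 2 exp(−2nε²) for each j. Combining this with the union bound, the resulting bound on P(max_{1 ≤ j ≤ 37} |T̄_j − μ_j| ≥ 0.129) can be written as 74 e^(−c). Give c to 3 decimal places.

Union bound over the 37 events: P(max_{1 ≤ j ≤ 37} |T̄_j − μ_j| ≥ 0.129) ≤ 37·2·exp(−2nε²) = 74 exp(−2·387·0.129²).
So c = 2·387·0.129² = 12.8801.

12.880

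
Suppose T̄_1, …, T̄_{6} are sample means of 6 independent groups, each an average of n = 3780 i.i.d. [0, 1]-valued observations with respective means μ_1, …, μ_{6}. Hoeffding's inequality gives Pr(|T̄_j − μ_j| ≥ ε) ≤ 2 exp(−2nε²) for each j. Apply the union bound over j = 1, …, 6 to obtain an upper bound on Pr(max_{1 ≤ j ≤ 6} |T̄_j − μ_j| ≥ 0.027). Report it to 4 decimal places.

Per-experiment Hoeffding bound: 2·exp(−2·3780·0.027²) = 2·exp(−5.51124) = 0.0080822.
Union bound over 6 events: 6·0.0080822 = 0.04849.

0.0485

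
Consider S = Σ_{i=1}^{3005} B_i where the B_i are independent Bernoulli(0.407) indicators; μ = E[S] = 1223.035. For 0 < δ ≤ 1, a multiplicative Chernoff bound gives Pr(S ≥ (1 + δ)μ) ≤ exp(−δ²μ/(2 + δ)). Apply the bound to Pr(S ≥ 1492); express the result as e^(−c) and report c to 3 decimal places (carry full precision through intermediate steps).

Write 1492 = (1 + δ)μ, so δ = 1492/1223.035 − 1 = 0.219916…
Then the exponent is δ²μ/(2 + δ) = (1492 − μ)² / (μ·(2 + δ)) = 26.645023.

26.645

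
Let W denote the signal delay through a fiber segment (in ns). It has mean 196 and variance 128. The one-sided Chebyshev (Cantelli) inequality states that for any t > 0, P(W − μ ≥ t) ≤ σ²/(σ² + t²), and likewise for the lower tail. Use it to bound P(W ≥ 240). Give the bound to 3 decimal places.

Here σ² = 128 and t = 44, so σ² + t² = 2064.
Cantelli's bound: 128/2064 = 0.0620.

0.062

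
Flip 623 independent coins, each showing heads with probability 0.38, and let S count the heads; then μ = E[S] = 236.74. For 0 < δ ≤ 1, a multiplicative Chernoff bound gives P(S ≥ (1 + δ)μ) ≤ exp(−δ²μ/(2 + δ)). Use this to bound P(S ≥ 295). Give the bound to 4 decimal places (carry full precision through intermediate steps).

0.0017

Write 295 = (1 + δ)μ, so δ = 295/236.74 − 1 = 0.2460928…
Then the exponent is δ²μ/(2 + δ) = (295 − μ)² / (μ·(2 + δ)) = 6.383247.
Bound = exp(−6.383247) = 0.00169.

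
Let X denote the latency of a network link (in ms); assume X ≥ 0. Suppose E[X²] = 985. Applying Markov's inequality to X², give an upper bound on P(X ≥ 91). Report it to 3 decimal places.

0.119

Since X ≥ 0, the event {X ≥ 91} is the same as {X² ≥ 8281}.
Markov's inequality applied to X² gives P(X² ≥ 8281) ≤ E[X²]/8281 = 985/8281 = 0.1189.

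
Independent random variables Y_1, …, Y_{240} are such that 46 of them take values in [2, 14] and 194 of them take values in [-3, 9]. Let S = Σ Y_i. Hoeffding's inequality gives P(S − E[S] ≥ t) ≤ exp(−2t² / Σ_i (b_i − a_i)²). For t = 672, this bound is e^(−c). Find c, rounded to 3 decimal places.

26.133

Σ(b_i − a_i)² = 46·12² + 194·12² = 34560.
c = 2t² / 34560 = 2·672² / 34560 = 26.1333.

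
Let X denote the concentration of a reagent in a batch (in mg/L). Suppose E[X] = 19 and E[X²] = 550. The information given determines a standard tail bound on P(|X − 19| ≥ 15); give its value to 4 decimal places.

0.8400

The first two moments determine the variance, so Chebyshev's inequality is the sharpest standard bound available.
Var(X) = E[X²] − (E[X])² = 550 − 361 = 189.
Chebyshev's inequality: P(|X − μ| ≥ t) ≤ Var(X)/t² = 189/225 = 0.8400.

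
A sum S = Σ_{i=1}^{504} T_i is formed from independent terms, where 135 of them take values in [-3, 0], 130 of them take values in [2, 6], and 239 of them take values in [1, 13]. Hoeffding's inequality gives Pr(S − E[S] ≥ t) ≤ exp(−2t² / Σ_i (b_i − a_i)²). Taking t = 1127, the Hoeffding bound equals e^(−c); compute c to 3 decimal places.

67.361

Σ(b_i − a_i)² = 135·3² + 130·4² + 239·12² = 37711.
c = 2t² / 37711 = 2·1127² / 37711 = 67.3612.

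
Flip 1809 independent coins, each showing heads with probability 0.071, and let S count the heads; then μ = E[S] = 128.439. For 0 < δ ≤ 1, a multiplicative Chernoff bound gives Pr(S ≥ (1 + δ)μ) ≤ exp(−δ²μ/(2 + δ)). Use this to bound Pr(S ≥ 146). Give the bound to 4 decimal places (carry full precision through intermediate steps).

Write 146 = (1 + δ)μ, so δ = 146/128.439 − 1 = 0.1367264…
Then the exponent is δ²μ/(2 + δ) = (146 − μ)² / (μ·(2 + δ)) = 1.123706.
Bound = exp(−1.123706) = 0.32507.

0.3251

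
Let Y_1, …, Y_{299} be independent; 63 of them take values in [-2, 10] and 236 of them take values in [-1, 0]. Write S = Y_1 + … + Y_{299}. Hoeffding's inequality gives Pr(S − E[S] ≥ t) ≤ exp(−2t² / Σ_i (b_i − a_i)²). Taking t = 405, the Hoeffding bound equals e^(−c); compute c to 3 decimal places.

35.244

Σ(b_i − a_i)² = 63·12² + 236·1² = 9308.
c = 2t² / 9308 = 2·405² / 9308 = 35.2439.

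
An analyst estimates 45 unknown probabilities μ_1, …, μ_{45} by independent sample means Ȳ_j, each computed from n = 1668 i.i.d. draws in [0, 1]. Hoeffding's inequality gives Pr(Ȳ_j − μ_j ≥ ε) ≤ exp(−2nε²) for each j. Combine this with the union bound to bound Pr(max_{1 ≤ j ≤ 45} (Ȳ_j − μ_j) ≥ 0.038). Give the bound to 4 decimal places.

Per-experiment Hoeffding bound: exp(−2·1668·0.038²) = exp(−4.81718) = 0.0080895.
Union bound over 45 events: 45·0.0080895 = 0.36403.

0.3640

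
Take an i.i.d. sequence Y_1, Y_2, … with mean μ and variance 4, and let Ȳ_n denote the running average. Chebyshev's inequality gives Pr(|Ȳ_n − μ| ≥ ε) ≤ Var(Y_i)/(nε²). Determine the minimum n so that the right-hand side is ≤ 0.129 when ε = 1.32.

18

Require 4/(n·1.32²) ≤ 0.129, i.e. n ≥ 4/(0.129·1.32²) = 17.796.
The smallest integer n is 18.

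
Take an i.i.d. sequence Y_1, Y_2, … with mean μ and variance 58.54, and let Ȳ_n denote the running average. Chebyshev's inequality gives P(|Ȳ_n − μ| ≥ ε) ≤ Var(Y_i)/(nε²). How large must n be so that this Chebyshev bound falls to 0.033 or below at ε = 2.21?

364

Require 58.54/(n·2.21²) ≤ 0.033, i.e. n ≥ 58.54/(0.033·2.21²) = 363.207.
The smallest integer n is 364.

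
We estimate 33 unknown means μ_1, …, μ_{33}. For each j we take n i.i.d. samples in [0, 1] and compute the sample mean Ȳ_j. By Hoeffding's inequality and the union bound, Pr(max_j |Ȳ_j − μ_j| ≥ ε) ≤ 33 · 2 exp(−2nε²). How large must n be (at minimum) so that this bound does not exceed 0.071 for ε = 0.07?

698

Need 2·33·exp(−2nε²) ≤ 0.071, i.e. exp(−2nε²) ≤ 0.071/66.
So 2nε² ≥ ln(66/0.071) = 6.834730.
Hence n ≥ 6.834730/(2·0.07²) = 697.421.
The smallest integer n is 698.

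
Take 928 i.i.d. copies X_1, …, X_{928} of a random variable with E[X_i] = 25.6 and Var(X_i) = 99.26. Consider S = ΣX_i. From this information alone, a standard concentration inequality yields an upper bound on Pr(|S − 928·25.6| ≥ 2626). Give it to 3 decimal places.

0.013

With mean and variance of each term known, Chebyshev's inequality bounds the deviation of the sum (or sample mean).
Var(S) = n·Var(X_i) = 928·99.26 = 92113.28.
Chebyshev: Pr(|S − 928·25.6| ≥ 2626) ≤ Var(S)/2626² = 92113.28/6895876 = 0.0134.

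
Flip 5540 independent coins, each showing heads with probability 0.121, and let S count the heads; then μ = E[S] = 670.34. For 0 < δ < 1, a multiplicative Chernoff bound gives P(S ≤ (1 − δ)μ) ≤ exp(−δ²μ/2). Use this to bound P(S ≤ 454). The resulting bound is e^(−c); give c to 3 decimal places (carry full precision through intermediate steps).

Write 454 = (1 − δ)μ, so δ = 1 − 454/670.34 = 0.3227317…
Then the exponent is δ²μ/2 = (μ − 454)²/(2μ) = 34.909893.

34.910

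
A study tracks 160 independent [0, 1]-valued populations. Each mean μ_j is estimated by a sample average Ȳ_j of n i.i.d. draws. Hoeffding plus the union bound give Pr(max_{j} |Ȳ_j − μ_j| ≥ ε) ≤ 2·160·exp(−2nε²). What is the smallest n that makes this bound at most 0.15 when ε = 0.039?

2520

Need 2·160·exp(−2nε²) ≤ 0.15, i.e. exp(−2nε²) ≤ 0.15/320.
So 2nε² ≥ ln(320/0.15) = 7.665441.
Hence n ≥ 7.665441/(2·0.039²) = 2519.869.
The smallest integer n is 2520.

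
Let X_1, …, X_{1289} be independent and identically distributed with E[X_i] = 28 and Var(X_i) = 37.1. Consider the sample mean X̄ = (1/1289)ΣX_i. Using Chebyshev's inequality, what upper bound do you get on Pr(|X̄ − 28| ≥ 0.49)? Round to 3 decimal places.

0.120

Var(X̄) = Var(X_i)/n = 37.1/1289 = 0.028782.
Chebyshev: Pr(|X̄ − 28| ≥ 0.49) ≤ Var(X̄)/(0.49)² = 37.1/(1289·0.49²) = 0.1199.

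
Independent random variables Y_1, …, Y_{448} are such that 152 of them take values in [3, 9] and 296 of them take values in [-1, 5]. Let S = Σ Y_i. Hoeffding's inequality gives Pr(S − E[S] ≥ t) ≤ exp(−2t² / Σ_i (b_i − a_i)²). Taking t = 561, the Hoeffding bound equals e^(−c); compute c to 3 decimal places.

Σ(b_i − a_i)² = 152·6² + 296·6² = 16128.
c = 2t² / 16128 = 2·561² / 16128 = 39.0279.

39.028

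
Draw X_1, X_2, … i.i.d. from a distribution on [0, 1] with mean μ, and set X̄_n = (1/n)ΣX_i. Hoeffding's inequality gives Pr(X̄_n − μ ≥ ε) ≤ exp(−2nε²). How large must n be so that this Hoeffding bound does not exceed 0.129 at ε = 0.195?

27

Require exp(−2nε²) ≤ 0.129, i.e. 2nε² ≥ ln(1/0.129) = 2.047943.
So n ≥ 2.047943 / (2·0.195²) = 26.929.
The smallest integer n is 27.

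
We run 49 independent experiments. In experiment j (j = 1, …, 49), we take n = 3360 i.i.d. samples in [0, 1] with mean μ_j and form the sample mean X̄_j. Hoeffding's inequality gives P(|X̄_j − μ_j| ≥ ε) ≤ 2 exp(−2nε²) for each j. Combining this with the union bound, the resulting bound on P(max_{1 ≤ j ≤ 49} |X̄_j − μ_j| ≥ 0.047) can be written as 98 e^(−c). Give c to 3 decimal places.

Union bound over the 49 events: P(max_{1 ≤ j ≤ 49} |X̄_j − μ_j| ≥ 0.047) ≤ 49·2·exp(−2nε²) = 98 exp(−2·3360·0.047²).
So c = 2·3360·0.047² = 14.8445.

14.844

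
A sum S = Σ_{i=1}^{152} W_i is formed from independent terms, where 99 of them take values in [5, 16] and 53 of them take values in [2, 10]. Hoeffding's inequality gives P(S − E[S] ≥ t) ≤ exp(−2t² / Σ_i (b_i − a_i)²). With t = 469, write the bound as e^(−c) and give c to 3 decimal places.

28.620

Σ(b_i − a_i)² = 99·11² + 53·8² = 15371.
c = 2t² / 15371 = 2·469² / 15371 = 28.6203.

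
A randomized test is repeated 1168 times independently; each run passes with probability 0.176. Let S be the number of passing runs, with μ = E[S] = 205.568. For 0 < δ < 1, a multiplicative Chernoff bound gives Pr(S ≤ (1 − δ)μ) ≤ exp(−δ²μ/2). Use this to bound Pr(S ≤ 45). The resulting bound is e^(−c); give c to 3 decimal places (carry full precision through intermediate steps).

62.709

Write 45 = (1 − δ)μ, so δ = 1 − 45/205.568 = 0.7810943…
Then the exponent is δ²μ/2 = (μ − 45)²/(2μ) = 62.709377.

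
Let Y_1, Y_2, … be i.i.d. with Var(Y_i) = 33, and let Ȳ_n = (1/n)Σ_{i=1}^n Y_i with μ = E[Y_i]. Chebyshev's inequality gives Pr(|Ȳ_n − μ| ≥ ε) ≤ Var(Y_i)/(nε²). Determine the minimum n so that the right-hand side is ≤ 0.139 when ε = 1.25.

152

Require 33/(n·1.25²) ≤ 0.139, i.e. n ≥ 33/(0.139·1.25²) = 151.942.
The smallest integer n is 152.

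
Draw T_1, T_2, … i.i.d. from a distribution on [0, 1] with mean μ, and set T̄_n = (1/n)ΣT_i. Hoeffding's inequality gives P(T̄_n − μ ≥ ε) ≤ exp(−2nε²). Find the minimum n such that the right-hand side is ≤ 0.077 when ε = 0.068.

278

Require exp(−2nε²) ≤ 0.077, i.e. 2nε² ≥ ln(1/0.077) = 2.563950.
So n ≥ 2.563950 / (2·0.068²) = 277.244.
The smallest integer n is 278.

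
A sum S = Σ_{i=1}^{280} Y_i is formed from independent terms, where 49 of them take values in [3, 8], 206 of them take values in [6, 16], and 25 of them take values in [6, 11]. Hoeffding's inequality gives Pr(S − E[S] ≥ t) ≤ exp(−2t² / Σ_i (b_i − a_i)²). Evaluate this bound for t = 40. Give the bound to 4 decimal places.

0.8672

Σ(b_i − a_i)² = 49·5² + 206·10² + 25·5² = 22450.
Exponent = 2·40² / 22450 = 0.14254.
Bound = exp(−0.14254) = 0.86715.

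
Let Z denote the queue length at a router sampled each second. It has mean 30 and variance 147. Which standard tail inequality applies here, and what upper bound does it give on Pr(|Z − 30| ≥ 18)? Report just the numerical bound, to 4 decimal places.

Mean and variance are known, so Chebyshev's inequality applies.
Chebyshev: Pr(|Z − μ| ≥ t) ≤ Var(Z)/t².
Bound = 147 / 324 = 0.4537.

0.4537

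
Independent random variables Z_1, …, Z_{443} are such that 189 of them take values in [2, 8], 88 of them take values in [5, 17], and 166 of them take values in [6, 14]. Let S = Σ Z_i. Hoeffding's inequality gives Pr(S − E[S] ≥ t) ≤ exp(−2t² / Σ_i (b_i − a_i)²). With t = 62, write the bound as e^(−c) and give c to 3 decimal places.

Σ(b_i − a_i)² = 189·6² + 88·12² + 166·8² = 30100.
c = 2t² / 30100 = 2·62² / 30100 = 0.2554.

0.255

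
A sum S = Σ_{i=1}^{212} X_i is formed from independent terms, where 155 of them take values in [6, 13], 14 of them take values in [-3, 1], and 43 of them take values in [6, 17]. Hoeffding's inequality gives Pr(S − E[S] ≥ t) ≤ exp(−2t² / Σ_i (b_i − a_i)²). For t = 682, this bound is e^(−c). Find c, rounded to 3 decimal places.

Σ(b_i − a_i)² = 155·7² + 14·4² + 43·11² = 13022.
c = 2t² / 13022 = 2·682² / 13022 = 71.4366.

71.437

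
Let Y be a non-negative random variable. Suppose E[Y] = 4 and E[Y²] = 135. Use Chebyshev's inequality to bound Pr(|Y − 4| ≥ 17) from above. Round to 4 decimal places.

Var(Y) = E[Y²] − (E[Y])² = 135 − 16 = 119.
Chebyshev's inequality: Pr(|Y − μ| ≥ t) ≤ Var(Y)/t² = 119/289 = 0.4118.

0.4118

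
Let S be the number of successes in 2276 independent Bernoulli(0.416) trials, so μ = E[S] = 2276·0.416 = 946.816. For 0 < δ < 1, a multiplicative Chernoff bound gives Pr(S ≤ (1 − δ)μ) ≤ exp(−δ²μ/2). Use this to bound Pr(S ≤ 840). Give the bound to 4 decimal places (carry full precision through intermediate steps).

0.0024

Write 840 = (1 − δ)μ, so δ = 1 − 840/946.816 = 0.112816…
Then the exponent is δ²μ/2 = (μ − 840)²/(2μ) = 6.025277.
Bound = exp(−6.025277) = 0.00242.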